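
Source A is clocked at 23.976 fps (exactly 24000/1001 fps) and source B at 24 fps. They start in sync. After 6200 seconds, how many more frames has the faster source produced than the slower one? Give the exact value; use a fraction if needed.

148800/1001 frames

A emits 24000/1001 × 6200 = 148800000/1001 frames; B emits 24 × 6200 = 148800.
Difference = 148800/1001 frames (≈ 148.6513); B is ahead of A.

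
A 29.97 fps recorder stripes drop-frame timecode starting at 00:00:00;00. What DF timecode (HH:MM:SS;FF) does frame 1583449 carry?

Each 10-minute DF block holds 10 × 60 × 30 − 9 × 2 = 17982 frames. 1583449 ÷ 17982 → 88 full blocks, remainder 1033.
Within the partial block the first minute is 1800 frames and each further minute 1798, so 0 further minute boundaries passed. Total skipped labels = 18 × 88 + 2 × 0 = 1584.
Non-drop label index = 1583449 + 1584 = 1585033; at 30 labels/s that is 14:40:34:13, i.e. DF 14:40:34;13.

14:40:34;13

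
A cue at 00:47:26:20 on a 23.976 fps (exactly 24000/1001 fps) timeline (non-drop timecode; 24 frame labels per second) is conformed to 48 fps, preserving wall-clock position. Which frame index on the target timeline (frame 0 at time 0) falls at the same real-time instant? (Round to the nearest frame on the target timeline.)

frame 136785

Source frame index: (0×3600 + 47×60 + 26) × 24 + 20 = 68324.
Real time: 68324 / (24000/1001) = 17098081/6000 s.
Target frame: (17098081/6000) × (48) = 17098081/125 ≈ 136784.648 → 136785.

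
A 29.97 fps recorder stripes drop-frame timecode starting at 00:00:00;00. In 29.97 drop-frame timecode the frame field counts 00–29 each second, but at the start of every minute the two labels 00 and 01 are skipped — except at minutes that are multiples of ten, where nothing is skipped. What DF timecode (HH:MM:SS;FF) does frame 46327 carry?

Each 10-minute DF block holds 10 × 60 × 30 − 9 × 2 = 17982 frames. 46327 ÷ 17982 → 2 full blocks, remainder 10363.
Within the partial block the first minute is 1800 frames and each further minute 1798, so 5 further minute boundaries passed. Total skipped labels = 18 × 2 + 2 × 5 = 46.
Non-drop label index = 46327 + 46 = 46373; at 30 labels/s that is 00:25:45:23, i.e. DF 00:25:45;23.

00:25:45;23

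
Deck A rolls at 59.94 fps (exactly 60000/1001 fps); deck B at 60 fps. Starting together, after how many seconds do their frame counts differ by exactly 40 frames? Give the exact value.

2002/3 seconds

The gap grows by |60 − 60000/1001| = 60/1001 frames per second.
Time for a 40-frame gap: 40 ÷ (60/1001) = 2002/3 s.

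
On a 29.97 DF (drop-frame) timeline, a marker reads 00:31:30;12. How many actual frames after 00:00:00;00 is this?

56656

As if non-drop at 30 labels/s: (0 × 3600 + 31 × 60 + 30) × 30 + 12 = 56712.
Minute boundaries passed: 31; those not divisible by 10: 31 − 3 = 28; dropped labels = 2 × 28 = 56.
Actual frame index = 56712 − 56 = 56656.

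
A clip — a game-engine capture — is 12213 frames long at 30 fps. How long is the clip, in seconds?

Running time = 12213 / (30) = 407.1 s.

407.1 seconds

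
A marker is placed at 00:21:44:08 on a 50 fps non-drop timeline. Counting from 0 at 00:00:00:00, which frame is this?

Total seconds to the label: (0 × 3600 + 21 × 60 + 44) = 1304.
Frame index = 1304 × 50 + 8 = 65208.

65208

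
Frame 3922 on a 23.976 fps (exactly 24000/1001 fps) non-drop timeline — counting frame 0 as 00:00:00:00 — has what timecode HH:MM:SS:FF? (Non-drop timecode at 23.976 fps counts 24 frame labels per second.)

3922 ÷ 24 = 163 full seconds, remainder 10 frames.
163 s = 0 h 2 min 43 s.
Timecode: 00:02:43:10.

00:02:43:10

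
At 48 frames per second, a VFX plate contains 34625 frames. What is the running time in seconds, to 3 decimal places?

Running time = 34625 × 1/48 = 34625/48 s ≈ 721.354 s.

721.354 seconds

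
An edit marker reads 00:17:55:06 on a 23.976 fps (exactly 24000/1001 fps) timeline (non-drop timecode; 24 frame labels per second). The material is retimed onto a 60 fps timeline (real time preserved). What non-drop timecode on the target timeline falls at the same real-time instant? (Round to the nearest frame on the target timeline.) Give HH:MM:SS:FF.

00:17:56:20

Source frame index: (0×3600 + 17×60 + 55) × 24 + 6 = 25806.
Real time: 25806 / (24000/1001) = 4305301/4000 s.
Target frame: (4305301/4000) × (60) = 12915903/200 ≈ 64579.515 → 64580.
At 60 labels/s: frame 64580 → 00:17:56:20.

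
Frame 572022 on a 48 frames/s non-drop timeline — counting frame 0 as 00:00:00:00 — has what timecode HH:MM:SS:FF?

572022 ÷ 48 = 11917 full seconds, remainder 6 frames.
11917 s = 3 h 18 min 37 s.
Timecode: 03:18:37:06.

03:18:37:06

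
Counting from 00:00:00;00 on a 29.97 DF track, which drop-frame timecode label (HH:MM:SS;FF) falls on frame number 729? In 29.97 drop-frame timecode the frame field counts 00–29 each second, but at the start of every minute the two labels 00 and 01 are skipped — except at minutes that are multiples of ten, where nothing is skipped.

00:00:24;09

Ten DF minutes hold 17982 frames, so frame 729 lies in block 0 (frames 0–17981) with 729 frames into that block.
The block's first minute is 1800 frames and the rest 1798 each; 729 frames reaches minute 0, so 0 × 18 + 0 × 2 = 0 labels have been skipped so far.
Adding those back, label number 729 + 0 = 729 at 30 labels/s is 24 s + 9 f = 0 h 0 min 24 s frame 9, i.e. 00:00:24;09.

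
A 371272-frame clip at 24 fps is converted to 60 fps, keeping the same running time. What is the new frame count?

928180 frames

Target frames = source frames × (target rate / source rate) = 371272 × (60)/(24) = 371272 × 5/2 = 928180.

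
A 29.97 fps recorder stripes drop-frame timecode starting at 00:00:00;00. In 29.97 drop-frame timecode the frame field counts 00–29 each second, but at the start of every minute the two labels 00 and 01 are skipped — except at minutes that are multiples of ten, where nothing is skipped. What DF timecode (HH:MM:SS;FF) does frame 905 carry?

00:00:30;05

Each 10-minute DF block holds 10 × 60 × 30 − 9 × 2 = 17982 frames. 905 ÷ 17982 → 0 full blocks, remainder 905.
Within the partial block the first minute is 1800 frames and each further minute 1798, so 0 further minute boundaries passed. Total skipped labels = 18 × 0 + 2 × 0 = 0.
Non-drop label index = 905 + 0 = 905; at 30 labels/s that is 00:00:30:05, i.e. DF 00:00:30;05.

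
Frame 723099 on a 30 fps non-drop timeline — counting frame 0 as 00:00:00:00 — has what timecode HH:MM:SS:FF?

06:41:43:09

723099 ÷ 30 = 24103 full seconds, remainder 9 frames.
24103 s = 6 h 41 min 43 s.
Timecode: 06:41:43:09.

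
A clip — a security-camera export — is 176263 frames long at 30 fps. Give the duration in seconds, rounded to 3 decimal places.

5875.433 seconds

Running time = 176263 × 1/30 = 176263/30 s ≈ 5875.433 s.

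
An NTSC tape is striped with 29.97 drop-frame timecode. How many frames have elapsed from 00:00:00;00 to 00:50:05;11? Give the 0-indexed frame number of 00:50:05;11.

90071

Complete 10-minute blocks: 5, each 17982 frames → 89910.
Remaining 0 whole minutes in the current block: 0 frames.
Within the current minute: 5 × 30 + 11 = 161. Total = 89910 + 0 + 161 = 90071.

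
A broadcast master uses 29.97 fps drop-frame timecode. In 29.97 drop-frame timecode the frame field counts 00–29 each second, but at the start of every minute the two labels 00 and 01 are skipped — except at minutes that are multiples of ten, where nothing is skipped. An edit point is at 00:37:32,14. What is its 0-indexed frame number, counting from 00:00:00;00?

As if non-drop at 30 labels/s: (0 × 3600 + 37 × 60 + 32) × 30 + 14 = 67574.
Minute boundaries passed: 37; those not divisible by 10: 37 − 3 = 34; dropped labels = 2 × 34 = 68.
Actual frame index = 67574 − 68 = 67506.

67506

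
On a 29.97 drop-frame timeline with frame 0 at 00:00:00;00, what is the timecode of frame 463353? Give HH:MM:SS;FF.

04:17:40;17

Each 10-minute DF block holds 10 × 60 × 30 − 9 × 2 = 17982 frames. 463353 ÷ 17982 → 25 full blocks, remainder 13803.
Within the partial block the first minute is 1800 frames and each further minute 1798, so 7 further minute boundaries passed. Total skipped labels = 18 × 25 + 2 × 7 = 464.
Non-drop label index = 463353 + 464 = 463817; at 30 labels/s that is 04:17:40:17, i.e. DF 04:17:40;17.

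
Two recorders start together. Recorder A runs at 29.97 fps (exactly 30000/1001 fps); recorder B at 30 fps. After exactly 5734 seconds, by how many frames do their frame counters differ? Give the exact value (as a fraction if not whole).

172020/1001 frames

A emits 30000/1001 × 5734 = 172020000/1001 frames; B emits 30 × 5734 = 172020.
Difference = 172020/1001 frames (≈ 171.8482); B is ahead of A.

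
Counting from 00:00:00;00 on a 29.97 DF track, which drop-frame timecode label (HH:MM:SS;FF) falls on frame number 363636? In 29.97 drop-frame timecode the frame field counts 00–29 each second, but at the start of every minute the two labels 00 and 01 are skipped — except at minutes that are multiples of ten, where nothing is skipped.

03:22:13;10

Each 10-minute DF block holds 10 × 60 × 30 − 9 × 2 = 17982 frames. 363636 ÷ 17982 → 20 full blocks, remainder 3996.
Within the partial block the first minute is 1800 frames and each further minute 1798, so 2 further minute boundaries passed. Total skipped labels = 18 × 20 + 2 × 2 = 364.
Non-drop label index = 363636 + 364 = 364000; at 30 labels/s that is 03:22:13:10, i.e. DF 03:22:13;10.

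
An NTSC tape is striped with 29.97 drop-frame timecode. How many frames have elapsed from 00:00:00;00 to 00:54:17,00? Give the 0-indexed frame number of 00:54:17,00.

Complete 10-minute blocks: 5, each 17982 frames → 89910.
Remaining 4 whole minutes in the current block: 1800 + 3 × 1798 = 7194 frames.
Within the current minute: 17 × 30 + 0 − 2 = 508 (labels ;00/;01 skipped at this minute). Total = 89910 + 7194 + 508 = 97612.

97612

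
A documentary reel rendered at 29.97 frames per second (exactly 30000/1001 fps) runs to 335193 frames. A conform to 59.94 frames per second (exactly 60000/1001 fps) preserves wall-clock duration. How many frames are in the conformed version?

670386 frames

Target frames = source frames × (target rate / source rate) = 335193 × (60000/1001)/(30000/1001) = 335193 × 2 = 670386.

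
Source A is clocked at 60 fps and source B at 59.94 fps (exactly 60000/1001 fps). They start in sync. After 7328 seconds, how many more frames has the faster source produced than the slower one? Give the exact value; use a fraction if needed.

A emits 60 × 7328 = 439680 frames; B emits 60000/1001 × 7328 = 439680000/1001.
Difference = 439680/1001 frames (≈ 439.2408); B is behind A.

439680/1001 frames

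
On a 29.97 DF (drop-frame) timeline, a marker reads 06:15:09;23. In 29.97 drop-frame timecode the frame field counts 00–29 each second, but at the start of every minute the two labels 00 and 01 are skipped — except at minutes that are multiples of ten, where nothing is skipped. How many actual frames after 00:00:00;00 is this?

674617

As if non-drop at 30 labels/s: (6 × 3600 + 15 × 60 + 9) × 30 + 23 = 675293.
Minute boundaries passed: 375; those not divisible by 10: 375 − 37 = 338; dropped labels = 2 × 338 = 676.
Actual frame index = 675293 − 676 = 674617.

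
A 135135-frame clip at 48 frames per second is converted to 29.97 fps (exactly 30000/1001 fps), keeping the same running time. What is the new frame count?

84375 frames

Target frames = source frames × (target rate / source rate) = 135135 × (30000/1001)/(48) = 135135 × 625/1001 = 84375.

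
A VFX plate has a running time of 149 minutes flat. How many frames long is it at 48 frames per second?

429120 frames

149 min = 8940 s.
Frames = 8940 × 48 = 429120.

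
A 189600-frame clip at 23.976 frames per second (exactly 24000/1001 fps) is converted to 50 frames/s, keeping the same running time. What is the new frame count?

395395 frames

Target frames = source frames × (target rate / source rate) = 189600 × (50)/(24000/1001) = 189600 × 1001/480 = 395395.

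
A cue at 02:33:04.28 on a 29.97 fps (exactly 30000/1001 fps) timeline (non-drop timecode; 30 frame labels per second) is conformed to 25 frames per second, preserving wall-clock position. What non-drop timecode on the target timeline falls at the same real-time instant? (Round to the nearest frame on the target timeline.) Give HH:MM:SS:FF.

02:33:14:03

Source frame index: (2×3600 + 33×60 + 4) × 30 + 28 = 275548.
Real time: 275548 / (30000/1001) = 68955887/7500 s.
Target frame: (68955887/7500) × (25) = 68955887/300 ≈ 229852.957 → 229853.
At 25 labels/s: frame 229853 → 02:33:14:03.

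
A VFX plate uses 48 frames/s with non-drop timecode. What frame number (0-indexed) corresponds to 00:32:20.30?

frame 93150

Total seconds to the label: (0 × 3600 + 32 × 60 + 20) = 1940.
Frame index = 1940 × 48 + 30 = 93150.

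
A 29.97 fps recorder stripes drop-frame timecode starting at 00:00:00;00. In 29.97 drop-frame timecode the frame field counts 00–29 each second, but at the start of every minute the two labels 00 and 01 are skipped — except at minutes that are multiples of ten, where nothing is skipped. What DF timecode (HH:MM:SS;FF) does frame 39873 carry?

Each 10-minute DF block holds 10 × 60 × 30 − 9 × 2 = 17982 frames. 39873 ÷ 17982 → 2 full blocks, remainder 3909.
Within the partial block the first minute is 1800 frames and each further minute 1798, so 2 further minute boundaries passed. Total skipped labels = 18 × 2 + 2 × 2 = 40.
Non-drop label index = 39873 + 40 = 39913; at 30 labels/s that is 00:22:10:13, i.e. DF 00:22:10;13.

00:22:10;13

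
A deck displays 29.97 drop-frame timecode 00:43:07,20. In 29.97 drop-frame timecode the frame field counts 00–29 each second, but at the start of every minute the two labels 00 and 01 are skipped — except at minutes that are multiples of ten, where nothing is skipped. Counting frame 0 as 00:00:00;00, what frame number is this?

Complete 10-minute blocks: 4, each 17982 frames → 71928.
Remaining 3 whole minutes in the current block: 1800 + 2 × 1798 = 5396 frames.
Within the current minute: 7 × 30 + 20 − 2 = 228 (labels ;00/;01 skipped at this minute). Total = 71928 + 5396 + 228 = 77552.

77552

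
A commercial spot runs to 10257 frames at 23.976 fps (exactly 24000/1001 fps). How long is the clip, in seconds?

Running time = 10257 / (24000/1001) = 427.802375 s.

427.802375 seconds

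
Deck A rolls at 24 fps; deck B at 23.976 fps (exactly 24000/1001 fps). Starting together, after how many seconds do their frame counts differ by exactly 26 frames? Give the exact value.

The gap grows by |24000/1001 − 24| = 24/1001 frames per second.
Time for a 26-frame gap: 26 ÷ (24/1001) = 13013/12 s.

13013/12 seconds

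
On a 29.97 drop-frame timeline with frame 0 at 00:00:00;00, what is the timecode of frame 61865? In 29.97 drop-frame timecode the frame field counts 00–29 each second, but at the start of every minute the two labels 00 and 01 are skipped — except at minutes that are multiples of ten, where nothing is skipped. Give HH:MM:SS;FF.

Ten DF minutes hold 17982 frames, so frame 61865 lies in block 3 (frames 53946–71927) with 7919 frames into that block.
The block's first minute is 1800 frames and the rest 1798 each; 7919 frames reaches minute 4, so 3 × 18 + 4 × 2 = 62 labels have been skipped so far.
Adding those back, label number 61865 + 62 = 61927 at 30 labels/s is 2064 s + 7 f = 0 h 34 min 24 s frame 7, i.e. 00:34:24;07.

00:34:24;07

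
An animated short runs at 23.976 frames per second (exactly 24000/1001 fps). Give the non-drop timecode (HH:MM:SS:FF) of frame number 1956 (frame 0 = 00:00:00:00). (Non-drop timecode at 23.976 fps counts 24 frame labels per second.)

00:01:21:12

1956 ÷ 24 = 81 full seconds, remainder 12 frames.
81 s = 0 h 1 min 21 s.
Timecode: 00:01:21:12.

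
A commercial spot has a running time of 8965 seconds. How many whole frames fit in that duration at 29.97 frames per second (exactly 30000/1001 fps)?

268681 frames

Frames = 8965 × 30000/1001 = 24450000/91 ≈ 268681.3187.
Complete frames: 268681.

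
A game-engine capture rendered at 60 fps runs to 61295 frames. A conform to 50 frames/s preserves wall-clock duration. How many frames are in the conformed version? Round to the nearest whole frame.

51079 frames

Frames at target rate = 61295 × (50) / (60) = 306475/6 ≈ 51079.167.
Nearest whole frame: 51079.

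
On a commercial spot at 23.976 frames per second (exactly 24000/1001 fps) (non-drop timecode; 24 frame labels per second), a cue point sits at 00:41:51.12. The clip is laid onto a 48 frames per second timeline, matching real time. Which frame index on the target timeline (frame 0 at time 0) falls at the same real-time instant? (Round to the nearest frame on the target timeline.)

frame 120673

Source frame index: (0×3600 + 41×60 + 51) × 24 + 12 = 60276.
Real time: 60276 / (24000/1001) = 5028023/2000 s.
Target frame: (5028023/2000) × (48) = 15084069/125 ≈ 120672.552 → 120673.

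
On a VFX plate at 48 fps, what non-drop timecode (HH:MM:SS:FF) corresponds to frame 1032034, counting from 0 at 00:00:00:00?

1032034 ÷ 48 = 21500 full seconds, remainder 34 frames.
21500 s = 5 h 58 min 20 s.
Timecode: 05:58:20:34.

05:58:20:34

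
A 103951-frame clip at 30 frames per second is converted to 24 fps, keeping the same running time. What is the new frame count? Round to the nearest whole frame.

83161 frames

Frames at target rate = 103951 × (24) / (30) = 415804/5 ≈ 83160.800.
Nearest whole frame: 83161.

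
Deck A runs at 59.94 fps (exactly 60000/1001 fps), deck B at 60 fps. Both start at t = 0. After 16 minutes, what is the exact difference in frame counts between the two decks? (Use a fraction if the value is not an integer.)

57600/1001 frames

16 min = 960 s.
A emits 60000/1001 × 960 = 57600000/1001 frames; B emits 60 × 960 = 57600.
Difference = 57600/1001 frames (≈ 57.5425); B is ahead of A.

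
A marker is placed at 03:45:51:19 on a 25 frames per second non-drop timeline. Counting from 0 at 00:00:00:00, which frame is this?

frame 338794

Total seconds to the label: (3 × 3600 + 45 × 60 + 51) = 13551.
Frame index = 13551 × 25 + 19 = 338794.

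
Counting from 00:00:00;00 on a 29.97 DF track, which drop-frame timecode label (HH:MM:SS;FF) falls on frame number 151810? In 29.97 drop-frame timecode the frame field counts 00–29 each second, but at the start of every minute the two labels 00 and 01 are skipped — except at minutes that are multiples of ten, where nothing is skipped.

Ten DF minutes hold 17982 frames, so frame 151810 lies in block 8 (frames 143856–161837) with 7954 frames into that block.
The block's first minute is 1800 frames and the rest 1798 each; 7954 frames reaches minute 4, so 8 × 18 + 4 × 2 = 152 labels have been skipped so far.
Adding those back, label number 151810 + 152 = 151962 at 30 labels/s is 5065 s + 12 f = 1 h 24 min 25 s frame 12, i.e. 01:24:25;12.

01:24:25;12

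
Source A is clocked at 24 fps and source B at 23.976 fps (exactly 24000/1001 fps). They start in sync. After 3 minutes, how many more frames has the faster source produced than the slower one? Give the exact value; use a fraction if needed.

3 min = 180 s.
A emits 24 × 180 = 4320 frames; B emits 24000/1001 × 180 = 4320000/1001.
Difference = 4320/1001 frames (≈ 4.3157); B is behind A.

4320/1001 frames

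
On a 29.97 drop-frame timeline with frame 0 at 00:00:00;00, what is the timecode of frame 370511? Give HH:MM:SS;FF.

03:26:02;23

Ten DF minutes hold 17982 frames, so frame 370511 lies in block 20 (frames 359640–377621) with 10871 frames into that block.
The block's first minute is 1800 frames and the rest 1798 each; 10871 frames reaches minute 6, so 20 × 18 + 6 × 2 = 372 labels have been skipped so far.
Adding those back, label number 370511 + 372 = 370883 at 30 labels/s is 12362 s + 23 f = 3 h 26 min 2 s frame 23, i.e. 03:26:02;23.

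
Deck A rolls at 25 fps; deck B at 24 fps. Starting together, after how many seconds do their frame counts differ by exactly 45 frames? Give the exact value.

The gap grows by |24 − 25| = 1 frame per second.
Time for a 45-frame gap: 45 ÷ (1) = 45 s.

45 seconds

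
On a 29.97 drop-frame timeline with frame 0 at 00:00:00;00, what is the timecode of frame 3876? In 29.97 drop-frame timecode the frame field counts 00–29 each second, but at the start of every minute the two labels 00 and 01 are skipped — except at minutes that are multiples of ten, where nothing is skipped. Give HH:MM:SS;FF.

00:02:09;10

Each 10-minute DF block holds 10 × 60 × 30 − 9 × 2 = 17982 frames. 3876 ÷ 17982 → 0 full blocks, remainder 3876.
Within the partial block the first minute is 1800 frames and each further minute 1798, so 2 further minute boundaries passed. Total skipped labels = 18 × 0 + 2 × 2 = 4.
Non-drop label index = 3876 + 4 = 3880; at 30 labels/s that is 00:02:09:10, i.e. DF 00:02:09;10.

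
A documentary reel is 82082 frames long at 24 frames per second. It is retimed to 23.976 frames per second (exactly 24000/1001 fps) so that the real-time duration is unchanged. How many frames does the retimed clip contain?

82000 frames

Target frames = source frames × (target rate / source rate) = 82082 × (24000/1001)/(24) = 82082 × 1000/1001 = 82000.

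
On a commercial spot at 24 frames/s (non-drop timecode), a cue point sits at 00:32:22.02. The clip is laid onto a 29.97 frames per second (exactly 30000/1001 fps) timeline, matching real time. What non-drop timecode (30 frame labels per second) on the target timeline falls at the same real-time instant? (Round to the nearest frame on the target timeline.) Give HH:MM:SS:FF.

00:32:20:04

Source frame index: (0×3600 + 32×60 + 22) × 24 + 2 = 46610.
Real time: 46610 / (24) = 23305/12 s.
Target frame: (23305/12) × (30000/1001) = 58262500/1001 ≈ 58204.296 → 58204.
At 30 labels/s: frame 58204 → 00:32:20:04.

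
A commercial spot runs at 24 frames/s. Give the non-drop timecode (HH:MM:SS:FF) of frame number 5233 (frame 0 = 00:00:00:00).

00:03:38:01

5233 ÷ 24 = 218 full seconds, remainder 1 frame.
218 s = 0 h 3 min 38 s.
Timecode: 00:03:38:01.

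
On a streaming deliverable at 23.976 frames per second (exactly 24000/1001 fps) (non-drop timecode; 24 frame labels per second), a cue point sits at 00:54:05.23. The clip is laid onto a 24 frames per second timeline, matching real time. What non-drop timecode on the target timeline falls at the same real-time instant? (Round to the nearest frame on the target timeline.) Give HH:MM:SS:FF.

Source frame index: (0×3600 + 54×60 + 5) × 24 + 23 = 77903.
Real time: 77903 / (24000/1001) = 77980903/24000 s.
Target frame: (77980903/24000) × (24) = 77980903/1000 ≈ 77980.903 → 77981.
At 24 labels/s: frame 77981 → 00:54:09:05.

00:54:09:05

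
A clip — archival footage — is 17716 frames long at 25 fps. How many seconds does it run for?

Running time = 17716 / (25) = 708.64 s.

708.64 seconds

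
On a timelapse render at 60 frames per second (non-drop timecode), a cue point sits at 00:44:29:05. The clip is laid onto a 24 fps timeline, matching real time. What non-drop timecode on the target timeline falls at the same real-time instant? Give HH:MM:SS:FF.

00:44:29:02

Source frame index: (0×3600 + 44×60 + 29) × 60 + 5 = 160145.
Real time: 160145 / (60) = 32029/12 s.
Target frame: (32029/12) × (24) = 64058.
At 24 labels/s: frame 64058 → 00:44:29:02.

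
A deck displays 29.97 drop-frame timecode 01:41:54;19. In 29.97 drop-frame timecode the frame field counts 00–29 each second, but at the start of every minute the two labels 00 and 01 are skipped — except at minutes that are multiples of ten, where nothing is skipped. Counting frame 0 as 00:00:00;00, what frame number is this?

Complete 10-minute blocks: 10, each 17982 frames → 179820.
Remaining 1 whole minute in the current block: 1800 + 0 × 1798 = 1800 frames.
Within the current minute: 54 × 30 + 19 − 2 = 1637 (labels ;00/;01 skipped at this minute). Total = 179820 + 1800 + 1637 = 183257.

183257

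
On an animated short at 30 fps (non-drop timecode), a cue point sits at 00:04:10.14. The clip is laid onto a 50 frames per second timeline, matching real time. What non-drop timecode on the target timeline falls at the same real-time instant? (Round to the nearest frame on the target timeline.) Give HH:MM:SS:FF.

00:04:10:23

Source frame index: (0×3600 + 4×60 + 10) × 30 + 14 = 7514.
Real time: 7514 / (30) = 3757/15 s.
Target frame: (3757/15) × (50) = 37570/3 ≈ 12523.333 → 12523.
At 50 labels/s: frame 12523 → 00:04:10:23.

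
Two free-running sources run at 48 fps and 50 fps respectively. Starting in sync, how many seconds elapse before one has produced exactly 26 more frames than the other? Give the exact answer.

The gap grows by |50 − 48| = 2 frames per second.
Time for a 26-frame gap: 26 ÷ (2) = 13 s.

13 seconds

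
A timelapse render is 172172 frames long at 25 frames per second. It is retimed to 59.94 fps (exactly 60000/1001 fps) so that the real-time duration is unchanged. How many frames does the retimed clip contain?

412800 frames

Target frames = source frames × (target rate / source rate) = 172172 × (60000/1001)/(25) = 172172 × 2400/1001 = 412800.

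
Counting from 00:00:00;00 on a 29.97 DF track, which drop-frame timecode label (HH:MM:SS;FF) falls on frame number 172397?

01:35:52;09

Each 10-minute DF block holds 10 × 60 × 30 − 9 × 2 = 17982 frames. 172397 ÷ 17982 → 9 full blocks, remainder 10559.
Within the partial block the first minute is 1800 frames and each further minute 1798, so 5 further minute boundaries passed. Total skipped labels = 18 × 9 + 2 × 5 = 172.
Non-drop label index = 172397 + 172 = 172569; at 30 labels/s that is 01:35:52:09, i.e. DF 01:35:52;09.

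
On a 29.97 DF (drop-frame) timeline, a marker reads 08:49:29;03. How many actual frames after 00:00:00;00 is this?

952119

As if non-drop at 30 labels/s: (8 × 3600 + 49 × 60 + 29) × 30 + 3 = 953073.
Minute boundaries passed: 529; those not divisible by 10: 529 − 52 = 477; dropped labels = 2 × 477 = 954.
Actual frame index = 953073 − 954 = 952119.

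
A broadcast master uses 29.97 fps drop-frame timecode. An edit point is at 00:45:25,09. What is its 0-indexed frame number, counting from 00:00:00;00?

81677

Complete 10-minute blocks: 4, each 17982 frames → 71928.
Remaining 5 whole minutes in the current block: 1800 + 4 × 1798 = 8992 frames.
Within the current minute: 25 × 30 + 9 − 2 = 757 (labels ;00/;01 skipped at this minute). Total = 71928 + 8992 + 757 = 81677.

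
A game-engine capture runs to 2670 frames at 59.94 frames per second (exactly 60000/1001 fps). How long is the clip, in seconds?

Running time = 2670 / (60000/1001) = 44.5445 s.

44.5445 seconds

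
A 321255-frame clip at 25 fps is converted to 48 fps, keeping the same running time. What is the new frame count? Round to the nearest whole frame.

616810 frames

Frames at target rate = 321255 × (48) / (25) = 3084048/5 ≈ 616809.600.
Nearest whole frame: 616810.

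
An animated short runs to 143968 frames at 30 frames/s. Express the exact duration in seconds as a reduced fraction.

Running time = 143968 ÷ (30) = 143968 × 1/30 = 71984/15 s.

71984/15 seconds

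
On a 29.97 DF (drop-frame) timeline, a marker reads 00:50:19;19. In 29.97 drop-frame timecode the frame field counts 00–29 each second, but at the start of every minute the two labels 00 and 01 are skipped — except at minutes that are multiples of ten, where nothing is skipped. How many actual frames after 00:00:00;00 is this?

90499

Complete 10-minute blocks: 5, each 17982 frames → 89910.
Remaining 0 whole minutes in the current block: 0 frames.
Within the current minute: 19 × 30 + 19 = 589. Total = 89910 + 0 + 589 = 90499.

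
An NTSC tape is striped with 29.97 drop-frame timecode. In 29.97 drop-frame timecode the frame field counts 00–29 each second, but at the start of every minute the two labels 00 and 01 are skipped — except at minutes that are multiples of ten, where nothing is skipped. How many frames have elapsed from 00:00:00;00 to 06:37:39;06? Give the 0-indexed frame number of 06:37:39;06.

Complete 10-minute blocks: 39, each 17982 frames → 701298.
Remaining 7 whole minutes in the current block: 1800 + 6 × 1798 = 12588 frames.
Within the current minute: 39 × 30 + 6 − 2 = 1174 (labels ;00/;01 skipped at this minute). Total = 701298 + 12588 + 1174 = 715060.

715060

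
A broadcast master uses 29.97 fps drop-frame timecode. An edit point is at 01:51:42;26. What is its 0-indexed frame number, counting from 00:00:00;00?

200886

As if non-drop at 30 labels/s: (1 × 3600 + 51 × 60 + 42) × 30 + 26 = 201086.
Minute boundaries passed: 111; those not divisible by 10: 111 − 11 = 100; dropped labels = 2 × 100 = 200.
Actual frame index = 201086 − 200 = 200886.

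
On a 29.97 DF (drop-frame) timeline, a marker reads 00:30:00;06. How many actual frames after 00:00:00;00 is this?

Complete 10-minute blocks: 3, each 17982 frames → 53946.
Remaining 0 whole minutes in the current block: 0 frames.
Within the current minute: 0 × 30 + 6 = 6. Total = 53946 + 0 + 6 = 53952.

53952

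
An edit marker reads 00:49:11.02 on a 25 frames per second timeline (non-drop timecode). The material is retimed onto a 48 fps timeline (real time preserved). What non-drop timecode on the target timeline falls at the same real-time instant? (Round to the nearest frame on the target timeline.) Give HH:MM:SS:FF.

Source frame index: (0×3600 + 49×60 + 11) × 25 + 2 = 73777.
Real time: 73777 / (25) = 73777/25 s.
Target frame: (73777/25) × (48) = 3541296/25 ≈ 141651.840 → 141652.
At 48 labels/s: frame 141652 → 00:49:11:04.

00:49:11:04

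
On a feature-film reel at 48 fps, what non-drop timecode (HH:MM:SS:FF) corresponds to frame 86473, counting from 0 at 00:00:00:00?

00:30:01:25

86473 ÷ 48 = 1801 full seconds, remainder 25 frames.
1801 s = 0 h 30 min 1 s.
Timecode: 00:30:01:25.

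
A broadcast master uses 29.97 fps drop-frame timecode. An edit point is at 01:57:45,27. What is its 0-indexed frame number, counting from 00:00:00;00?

As if non-drop at 30 labels/s: (1 × 3600 + 57 × 60 + 45) × 30 + 27 = 211977.
Minute boundaries passed: 117; those not divisible by 10: 117 − 11 = 106; dropped labels = 2 × 106 = 212.
Actual frame index = 211977 − 212 = 211765.

211765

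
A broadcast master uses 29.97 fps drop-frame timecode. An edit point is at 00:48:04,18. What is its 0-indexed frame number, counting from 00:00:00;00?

86450

Complete 10-minute blocks: 4, each 17982 frames → 71928.
Remaining 8 whole minutes in the current block: 1800 + 7 × 1798 = 14386 frames.
Within the current minute: 4 × 30 + 18 − 2 = 136 (labels ;00/;01 skipped at this minute). Total = 71928 + 14386 + 136 = 86450.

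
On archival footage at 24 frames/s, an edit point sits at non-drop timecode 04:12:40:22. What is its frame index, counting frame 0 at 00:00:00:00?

Total seconds to the label: (4 × 3600 + 12 × 60 + 40) = 15160.
Frame index = 15160 × 24 + 22 = 363862.

363862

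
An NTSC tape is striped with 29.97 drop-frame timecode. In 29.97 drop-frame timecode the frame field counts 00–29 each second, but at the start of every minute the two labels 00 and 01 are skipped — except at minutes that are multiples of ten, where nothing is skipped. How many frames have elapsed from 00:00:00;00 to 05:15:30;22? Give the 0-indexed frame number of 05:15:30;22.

567354

As if non-drop at 30 labels/s: (5 × 3600 + 15 × 60 + 30) × 30 + 22 = 567922.
Minute boundaries passed: 315; those not divisible by 10: 315 − 31 = 284; dropped labels = 2 × 284 = 568.
Actual frame index = 567922 − 568 = 567354.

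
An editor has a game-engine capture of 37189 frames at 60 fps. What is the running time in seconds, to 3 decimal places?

619.817 seconds

Running time = 37189 × 1/60 = 37189/60 s ≈ 619.817 s.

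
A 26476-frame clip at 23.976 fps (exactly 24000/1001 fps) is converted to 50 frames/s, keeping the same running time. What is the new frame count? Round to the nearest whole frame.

55213 frames

Frames at target rate = 26476 × (50) / (24000/1001) = 6625619/120 ≈ 55213.492.
Nearest whole frame: 55213.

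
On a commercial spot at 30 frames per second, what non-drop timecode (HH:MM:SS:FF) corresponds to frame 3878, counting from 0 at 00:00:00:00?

00:02:09:08

3878 ÷ 30 = 129 full seconds, remainder 8 frames.
129 s = 0 h 2 min 9 s.
Timecode: 00:02:09:08.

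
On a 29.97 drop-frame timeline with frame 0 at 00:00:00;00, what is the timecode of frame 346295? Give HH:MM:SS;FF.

Ten DF minutes hold 17982 frames, so frame 346295 lies in block 19 (frames 341658–359639) with 4637 frames into that block.
The block's first minute is 1800 frames and the rest 1798 each; 4637 frames reaches minute 2, so 19 × 18 + 2 × 2 = 346 labels have been skipped so far.
Adding those back, label number 346295 + 346 = 346641 at 30 labels/s is 11554 s + 21 f = 3 h 12 min 34 s frame 21, i.e. 03:12:34;21.

03:12:34;21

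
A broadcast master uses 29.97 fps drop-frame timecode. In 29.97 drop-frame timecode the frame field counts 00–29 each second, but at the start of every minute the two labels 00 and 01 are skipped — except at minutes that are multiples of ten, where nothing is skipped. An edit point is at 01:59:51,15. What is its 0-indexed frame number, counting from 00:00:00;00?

215529

Complete 10-minute blocks: 11, each 17982 frames → 197802.
Remaining 9 whole minutes in the current block: 1800 + 8 × 1798 = 16184 frames.
Within the current minute: 51 × 30 + 15 − 2 = 1543 (labels ;00/;01 skipped at this minute). Total = 197802 + 16184 + 1543 = 215529.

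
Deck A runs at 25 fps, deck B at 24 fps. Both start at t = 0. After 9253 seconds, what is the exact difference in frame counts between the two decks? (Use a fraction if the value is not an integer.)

9253 frames

A emits 25 × 9253 = 231325 frames; B emits 24 × 9253 = 222072.
Difference = 9253 frames; B is behind A.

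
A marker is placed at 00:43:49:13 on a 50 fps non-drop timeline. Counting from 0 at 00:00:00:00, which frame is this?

frame 131463

Total seconds to the label: (0 × 3600 + 43 × 60 + 49) = 2629.
Frame index = 2629 × 50 + 13 = 131463.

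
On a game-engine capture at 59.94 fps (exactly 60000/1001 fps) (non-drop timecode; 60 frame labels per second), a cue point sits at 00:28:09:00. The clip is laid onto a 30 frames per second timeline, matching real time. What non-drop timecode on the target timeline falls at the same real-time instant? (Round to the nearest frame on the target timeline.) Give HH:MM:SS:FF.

Source frame index: (0×3600 + 28×60 + 9) × 60 + 0 = 101340.
Real time: 101340 / (60000/1001) = 1690689/1000 s.
Target frame: (1690689/1000) × (30) = 5072067/100 ≈ 50720.670 → 50721.
At 30 labels/s: frame 50721 → 00:28:10:21.

00:28:10:21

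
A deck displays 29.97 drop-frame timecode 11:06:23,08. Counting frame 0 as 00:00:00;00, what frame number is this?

1198298

Complete 10-minute blocks: 66, each 17982 frames → 1186812.
Remaining 6 whole minutes in the current block: 1800 + 5 × 1798 = 10790 frames.
Within the current minute: 23 × 30 + 8 − 2 = 696 (labels ;00/;01 skipped at this minute). Total = 1186812 + 10790 + 696 = 1198298.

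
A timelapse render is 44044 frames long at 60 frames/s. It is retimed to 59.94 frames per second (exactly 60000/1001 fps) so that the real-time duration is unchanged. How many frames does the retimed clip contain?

Target frames = source frames × (target rate / source rate) = 44044 × (60000/1001)/(60) = 44044 × 1000/1001 = 44000.

44000 frames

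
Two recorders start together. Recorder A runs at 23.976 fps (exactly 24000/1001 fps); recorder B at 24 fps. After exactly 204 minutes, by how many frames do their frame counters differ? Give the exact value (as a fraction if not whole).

293760/1001 frames

204 min = 12240 s.
A emits 24000/1001 × 12240 = 293760000/1001 frames; B emits 24 × 12240 = 293760.
Difference = 293760/1001 frames (≈ 293.4665); B is ahead of A.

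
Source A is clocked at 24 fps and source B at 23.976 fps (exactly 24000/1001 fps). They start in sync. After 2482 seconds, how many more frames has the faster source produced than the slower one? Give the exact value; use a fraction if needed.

59568/1001 frames

A emits 24 × 2482 = 59568 frames; B emits 24000/1001 × 2482 = 59568000/1001.
Difference = 59568/1001 frames (≈ 59.5085); B is behind A.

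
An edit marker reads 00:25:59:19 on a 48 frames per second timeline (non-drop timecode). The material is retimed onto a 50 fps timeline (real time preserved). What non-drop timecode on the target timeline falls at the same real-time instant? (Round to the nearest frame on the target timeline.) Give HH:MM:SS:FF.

00:25:59:20

Source frame index: (0×3600 + 25×60 + 59) × 48 + 19 = 74851.
Real time: 74851 / (48) = 74851/48 s.
Target frame: (74851/48) × (50) = 1871275/24 ≈ 77969.792 → 77970.
At 50 labels/s: frame 77970 → 00:25:59:20.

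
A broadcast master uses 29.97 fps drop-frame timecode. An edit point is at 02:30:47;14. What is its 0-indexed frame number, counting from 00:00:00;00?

Complete 10-minute blocks: 15, each 17982 frames → 269730.
Remaining 0 whole minutes in the current block: 0 frames.
Within the current minute: 47 × 30 + 14 = 1424. Total = 269730 + 0 + 1424 = 271154.

271154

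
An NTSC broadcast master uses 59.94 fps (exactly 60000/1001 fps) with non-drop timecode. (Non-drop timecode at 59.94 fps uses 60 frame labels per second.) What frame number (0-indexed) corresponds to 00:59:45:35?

215135

Total seconds to the label: (0 × 3600 + 59 × 60 + 45) = 3585.
Frame index = 3585 × 60 + 35 = 215135.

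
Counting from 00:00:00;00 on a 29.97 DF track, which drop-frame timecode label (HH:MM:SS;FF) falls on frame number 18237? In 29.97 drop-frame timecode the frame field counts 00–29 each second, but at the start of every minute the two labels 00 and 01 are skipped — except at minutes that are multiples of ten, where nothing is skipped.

Ten DF minutes hold 17982 frames, so frame 18237 lies in block 1 (frames 17982–35963) with 255 frames into that block.
The block's first minute is 1800 frames and the rest 1798 each; 255 frames reaches minute 0, so 1 × 18 + 0 × 2 = 18 labels have been skipped so far.
Adding those back, label number 18237 + 18 = 18255 at 30 labels/s is 608 s + 15 f = 0 h 10 min 8 s frame 15, i.e. 00:10:08;15.

00:10:08;15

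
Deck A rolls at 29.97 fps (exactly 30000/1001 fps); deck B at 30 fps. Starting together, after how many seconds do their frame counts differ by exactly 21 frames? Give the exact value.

700.7 seconds

The gap grows by |30 − 30000/1001| = 30/1001 frames per second.
Time for a 21-frame gap: 21 ÷ (30/1001) = 700.7 s.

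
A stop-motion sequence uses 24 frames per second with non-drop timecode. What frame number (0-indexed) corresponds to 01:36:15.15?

Total seconds to the label: (1 × 3600 + 36 × 60 + 15) = 5775.
Frame index = 5775 × 24 + 15 = 138615.

138615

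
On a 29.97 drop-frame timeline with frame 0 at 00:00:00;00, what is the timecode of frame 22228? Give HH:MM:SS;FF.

Each 10-minute DF block holds 10 × 60 × 30 − 9 × 2 = 17982 frames. 22228 ÷ 17982 → 1 full block, remainder 4246.
Within the partial block the first minute is 1800 frames and each further minute 1798, so 2 further minute boundaries passed. Total skipped labels = 18 × 1 + 2 × 2 = 22.
Non-drop label index = 22228 + 22 = 22250; at 30 labels/s that is 00:12:21:20, i.e. DF 00:12:21;20.

00:12:21;20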